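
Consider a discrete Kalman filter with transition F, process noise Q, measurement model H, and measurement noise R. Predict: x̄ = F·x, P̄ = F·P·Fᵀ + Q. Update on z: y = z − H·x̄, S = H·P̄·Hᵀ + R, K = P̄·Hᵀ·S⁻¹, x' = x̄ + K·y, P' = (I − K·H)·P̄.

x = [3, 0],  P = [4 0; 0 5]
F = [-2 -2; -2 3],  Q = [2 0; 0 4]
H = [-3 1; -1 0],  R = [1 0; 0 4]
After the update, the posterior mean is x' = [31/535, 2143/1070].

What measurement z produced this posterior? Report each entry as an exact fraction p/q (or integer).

z = [2, -3]

x̄ = F·x = [-6, -6]
P̄ = F·P·Fᵀ + Q = [38 -14; -14 65]
S = H·P̄·Hᵀ + R = [492 128; 128 42]
K = P̄·Hᵀ·S⁻¹ = [-64/535 -289/535; 1351/2140 -851/535]
x' − x̄ = [3241/535, 8563/1070] = K·y
y = (KᵀK)⁻¹·Kᵀ·(x' − x̄) = [-10, -9]
z = y + H·x̄ = [-10, -9] + [12, 6] = [2, -3]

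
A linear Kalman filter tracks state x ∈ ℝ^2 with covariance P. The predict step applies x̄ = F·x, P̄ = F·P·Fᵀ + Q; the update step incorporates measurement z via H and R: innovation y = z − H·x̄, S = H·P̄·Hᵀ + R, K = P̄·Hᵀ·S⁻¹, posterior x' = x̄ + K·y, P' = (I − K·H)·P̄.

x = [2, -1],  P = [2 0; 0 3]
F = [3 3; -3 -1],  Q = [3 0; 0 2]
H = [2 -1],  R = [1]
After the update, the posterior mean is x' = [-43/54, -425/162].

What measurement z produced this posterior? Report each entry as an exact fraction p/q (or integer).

x̄ = F·x = [3, -5]
P̄ = F·P·Fᵀ + Q = [48 -27; -27 23]
S = H·P̄·Hᵀ + R = [324]
K = P̄·Hᵀ·S⁻¹ = [41/108; -77/324]
x' − x̄ = [-205/54, 385/162] = K·y
y = (KᵀK)⁻¹·Kᵀ·(x' − x̄) = [-10]
z = y + H·x̄ = [-10] + [11] = [1]

z = [1]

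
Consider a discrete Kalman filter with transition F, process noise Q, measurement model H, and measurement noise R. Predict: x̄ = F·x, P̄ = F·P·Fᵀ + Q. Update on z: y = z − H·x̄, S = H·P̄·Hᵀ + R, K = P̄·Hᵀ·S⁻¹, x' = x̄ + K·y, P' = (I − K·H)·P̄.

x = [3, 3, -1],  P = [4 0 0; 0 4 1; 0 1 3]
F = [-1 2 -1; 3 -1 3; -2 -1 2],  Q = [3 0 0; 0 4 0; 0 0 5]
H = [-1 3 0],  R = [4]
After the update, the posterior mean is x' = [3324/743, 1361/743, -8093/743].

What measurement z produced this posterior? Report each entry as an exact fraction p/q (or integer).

z = [1]

x̄ = F·x = [4, 3, -11]
P̄ = F·P·Fᵀ + Q = [22 -22 -1; -22 65 -7; -1 -7 33]
S = H·P̄·Hᵀ + R = [743]
K = P̄·Hᵀ·S⁻¹ = [-88/743; 217/743; -20/743]
x' − x̄ = [352/743, -868/743, 80/743] = K·y
y = (KᵀK)⁻¹·Kᵀ·(x' − x̄) = [-4]
z = y + H·x̄ = [-4] + [5] = [1]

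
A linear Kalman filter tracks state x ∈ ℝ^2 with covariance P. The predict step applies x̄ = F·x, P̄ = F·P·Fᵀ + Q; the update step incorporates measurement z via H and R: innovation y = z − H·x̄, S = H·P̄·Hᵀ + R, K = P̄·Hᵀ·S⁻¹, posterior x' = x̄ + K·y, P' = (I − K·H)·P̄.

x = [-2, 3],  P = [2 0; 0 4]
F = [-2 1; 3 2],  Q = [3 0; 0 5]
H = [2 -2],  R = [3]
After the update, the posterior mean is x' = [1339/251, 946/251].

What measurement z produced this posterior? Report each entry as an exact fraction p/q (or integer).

x̄ = F·x = [7, 0]
P̄ = F·P·Fᵀ + Q = [15 -4; -4 39]
S = H·P̄·Hᵀ + R = [251]
K = P̄·Hᵀ·S⁻¹ = [38/251; -86/251]
x' − x̄ = [-418/251, 946/251] = K·y
y = (KᵀK)⁻¹·Kᵀ·(x' − x̄) = [-11]
z = y + H·x̄ = [-11] + [14] = [3]

z = [3]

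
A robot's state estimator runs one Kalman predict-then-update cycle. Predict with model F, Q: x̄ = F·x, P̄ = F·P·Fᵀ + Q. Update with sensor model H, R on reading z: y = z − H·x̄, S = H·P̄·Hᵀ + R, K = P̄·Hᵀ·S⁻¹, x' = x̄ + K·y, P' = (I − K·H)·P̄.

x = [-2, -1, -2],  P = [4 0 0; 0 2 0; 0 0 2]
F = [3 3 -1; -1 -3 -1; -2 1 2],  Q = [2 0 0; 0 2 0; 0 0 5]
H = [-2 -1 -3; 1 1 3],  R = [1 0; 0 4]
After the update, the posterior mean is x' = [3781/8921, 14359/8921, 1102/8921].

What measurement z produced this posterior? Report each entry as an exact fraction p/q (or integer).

x̄ = F·x = [-7, 7, -1]
P̄ = F·P·Fᵀ + Q = [58 -28 -22; -28 26 -2; -22 -2 31]
S = H·P̄·Hᵀ + R = [150 -127; -127 167]
K = P̄·Hᵀ·S⁻¹ = [-8246/8921 -8194/8921; 4996/8921 3372/8921; 914/8921 4381/8921]
x' − x̄ = [66228/8921, -48088/8921, 10023/8921] = K·y
y = (KᵀK)⁻¹·Kᵀ·(x' − x̄) = [-13, 5]
z = y + H·x̄ = [-13, 5] + [10, -3] = [-3, 2]

z = [-3, 2]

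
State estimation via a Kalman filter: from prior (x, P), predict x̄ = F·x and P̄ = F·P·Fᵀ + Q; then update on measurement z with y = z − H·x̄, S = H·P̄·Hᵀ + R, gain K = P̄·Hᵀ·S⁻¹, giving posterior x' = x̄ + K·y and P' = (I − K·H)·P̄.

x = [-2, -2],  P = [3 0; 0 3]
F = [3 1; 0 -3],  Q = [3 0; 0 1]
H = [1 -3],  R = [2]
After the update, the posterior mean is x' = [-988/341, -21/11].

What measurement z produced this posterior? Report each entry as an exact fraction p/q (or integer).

z = [3]

x̄ = F·x = [-8, 6]
P̄ = F·P·Fᵀ + Q = [33 -9; -9 28]
S = H·P̄·Hᵀ + R = [341]
K = P̄·Hᵀ·S⁻¹ = [60/341; -3/11]
x' − x̄ = [1740/341, -87/11] = K·y
y = (KᵀK)⁻¹·Kᵀ·(x' − x̄) = [29]
z = y + H·x̄ = [29] + [-26] = [3]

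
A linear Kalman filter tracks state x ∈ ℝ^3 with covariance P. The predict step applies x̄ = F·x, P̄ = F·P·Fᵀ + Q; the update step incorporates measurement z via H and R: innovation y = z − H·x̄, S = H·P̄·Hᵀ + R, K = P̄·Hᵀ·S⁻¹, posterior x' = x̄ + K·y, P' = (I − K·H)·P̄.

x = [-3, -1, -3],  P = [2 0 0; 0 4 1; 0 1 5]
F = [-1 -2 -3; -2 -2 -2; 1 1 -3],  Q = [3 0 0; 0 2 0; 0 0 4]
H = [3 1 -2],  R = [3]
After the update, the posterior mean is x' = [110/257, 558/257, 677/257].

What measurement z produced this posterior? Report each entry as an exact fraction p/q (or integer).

z = [-2]

x̄ = F·x = [14, 14, 5]
P̄ = F·P·Fᵀ + Q = [78 60 38; 60 54 22; 38 22 49]
S = H·P̄·Hᵀ + R = [771]
K = P̄·Hᵀ·S⁻¹ = [218/771; 190/771; 38/771]
x' − x̄ = [-3488/257, -3040/257, -608/257] = K·y
y = (KᵀK)⁻¹·Kᵀ·(x' − x̄) = [-48]
z = y + H·x̄ = [-48] + [46] = [-2]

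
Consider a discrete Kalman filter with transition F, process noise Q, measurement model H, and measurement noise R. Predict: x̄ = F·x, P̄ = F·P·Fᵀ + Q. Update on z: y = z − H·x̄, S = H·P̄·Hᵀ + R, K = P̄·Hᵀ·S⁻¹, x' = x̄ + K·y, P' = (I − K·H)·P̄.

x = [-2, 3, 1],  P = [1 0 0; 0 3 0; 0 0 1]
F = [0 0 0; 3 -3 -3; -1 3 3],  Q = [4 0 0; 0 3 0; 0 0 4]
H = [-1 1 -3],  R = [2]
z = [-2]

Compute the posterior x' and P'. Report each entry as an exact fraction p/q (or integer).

x̄ = F·x = [0, -18, 14]
P̄ = F·P·Fᵀ + Q = [4 0 0; 0 48 -39; 0 -39 41]
y = z − H·x̄ = [58]
S = H·P̄·Hᵀ + R = [657]
K = P̄·Hᵀ·S⁻¹ = [-4/657; 55/219; -18/73]
x' = x̄ + K·y = [-232/657, -752/219, -22/73]
P' = (I − K·H)·P̄ = [2612/657 220/219 -72/73; 220/219 479/73 123/73; -72/73 123/73 77/73]

x' = [-232/657, -752/219, -22/73]
P' = [2612/657 220/219 -72/73; 220/219 479/73 123/73; -72/73 123/73 77/73]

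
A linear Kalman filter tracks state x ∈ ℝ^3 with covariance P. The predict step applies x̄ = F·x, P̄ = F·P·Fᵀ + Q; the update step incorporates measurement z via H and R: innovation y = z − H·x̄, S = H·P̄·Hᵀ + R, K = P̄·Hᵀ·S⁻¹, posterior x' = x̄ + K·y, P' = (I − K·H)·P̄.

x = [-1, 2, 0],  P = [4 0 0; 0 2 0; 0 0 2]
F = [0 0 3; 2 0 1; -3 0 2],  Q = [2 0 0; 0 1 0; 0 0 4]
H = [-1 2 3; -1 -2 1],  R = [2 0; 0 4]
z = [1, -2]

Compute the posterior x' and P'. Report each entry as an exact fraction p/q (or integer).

x' = [1251/1243, 694/1243, 364/1243]
P' = [25736/3729 -4802/3729 12512/3729; -4802/3729 2939/3729 -3452/3729; 12512/3729 -3452/3729 7460/3729]

x̄ = F·x = [0, -2, 3]
P̄ = F·P·Fᵀ + Q = [20 6 12; 6 19 -20; 12 -20 48]
y = z − H·x̄ = [-4, -9]
S = H·P̄·Hᵀ + R = [194 120; 120 228]
K = P̄·Hᵀ·S⁻¹ = [366/1243 -905/3729; 54/1243 -1132/3729; 494/1243 463/3729]
x' = x̄ + K·y = [1251/1243, 694/1243, 364/1243]
P' = (I − K·H)·P̄ = [25736/3729 -4802/3729 12512/3729; -4802/3729 2939/3729 -3452/3729; 12512/3729 -3452/3729 7460/3729]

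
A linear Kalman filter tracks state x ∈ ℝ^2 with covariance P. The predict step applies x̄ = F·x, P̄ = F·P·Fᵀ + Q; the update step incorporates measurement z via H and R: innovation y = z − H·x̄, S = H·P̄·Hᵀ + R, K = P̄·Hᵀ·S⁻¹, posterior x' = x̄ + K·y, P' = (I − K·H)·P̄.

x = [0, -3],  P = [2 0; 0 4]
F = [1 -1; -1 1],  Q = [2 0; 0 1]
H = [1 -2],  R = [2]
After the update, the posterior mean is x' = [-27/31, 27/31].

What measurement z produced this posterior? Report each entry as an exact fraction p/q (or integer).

z = [-3]

x̄ = F·x = [3, -3]
P̄ = F·P·Fᵀ + Q = [8 -6; -6 7]
S = H·P̄·Hᵀ + R = [62]
K = P̄·Hᵀ·S⁻¹ = [10/31; -10/31]
x' − x̄ = [-120/31, 120/31] = K·y
y = (KᵀK)⁻¹·Kᵀ·(x' − x̄) = [-12]
z = y + H·x̄ = [-12] + [9] = [-3]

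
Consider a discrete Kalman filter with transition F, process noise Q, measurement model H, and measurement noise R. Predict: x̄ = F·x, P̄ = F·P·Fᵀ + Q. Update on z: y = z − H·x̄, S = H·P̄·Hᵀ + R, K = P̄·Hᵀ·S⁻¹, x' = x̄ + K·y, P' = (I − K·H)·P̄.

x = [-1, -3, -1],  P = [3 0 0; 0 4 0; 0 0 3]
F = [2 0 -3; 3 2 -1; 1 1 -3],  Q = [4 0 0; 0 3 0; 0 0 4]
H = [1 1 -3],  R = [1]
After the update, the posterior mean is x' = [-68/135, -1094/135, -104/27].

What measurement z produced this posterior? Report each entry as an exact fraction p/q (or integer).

z = [3]

x̄ = F·x = [1, -8, -1]
P̄ = F·P·Fᵀ + Q = [43 27 33; 27 49 26; 33 26 38]
S = H·P̄·Hᵀ + R = [135]
K = P̄·Hᵀ·S⁻¹ = [-29/135; -2/135; -11/27]
x' − x̄ = [-203/135, -14/135, -77/27] = K·y
y = (KᵀK)⁻¹·Kᵀ·(x' − x̄) = [7]
z = y + H·x̄ = [7] + [-4] = [3]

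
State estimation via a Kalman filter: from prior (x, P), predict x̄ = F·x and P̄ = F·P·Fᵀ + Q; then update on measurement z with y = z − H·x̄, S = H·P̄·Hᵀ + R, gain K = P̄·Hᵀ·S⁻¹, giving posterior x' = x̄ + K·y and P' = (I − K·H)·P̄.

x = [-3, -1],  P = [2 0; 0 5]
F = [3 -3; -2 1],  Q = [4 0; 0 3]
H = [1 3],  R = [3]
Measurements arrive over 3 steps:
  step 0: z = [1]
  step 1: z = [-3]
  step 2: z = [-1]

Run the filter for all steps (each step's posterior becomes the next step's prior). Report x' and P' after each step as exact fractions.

step 0: x' = [-50/13, 23/13], P' = [822/13 -555/26; -555/26 391/52]
step 1: x' = [3153/2240, -3237/2240], P' = [2329707/31360 -815943/31360; -815943/31360 295507/31360]
step 2: x' = [97729328/22033603, -40022043/22033603], P' = [1675376922/22033603 -586644384/22033603; -586644384/22033603 212256439/22033603]

step 0: x̄ = F·x = [-6, 5]
step 0: P̄ = F·P·Fᵀ + Q = [67 -27; -27 16]
step 0: y = z − H·x̄ = [-8]
step 0: S = H·P̄·Hᵀ + R = [52]
step 0: K = P̄·Hᵀ·S⁻¹ = [-7/26; 21/52]
step 0: x' = x̄ + K·y = [-50/13, 23/13]
step 0: P' = (I − K·H)·P̄ = [822/13 -555/26; -555/26 391/52]
step 1: x̄ = F·x = [-219/13, 123/13]
step 1: P̄ = F·P·Fᵀ + Q = [53299/52 -30891/52; -30891/52 18139/52]
step 1: y = z − H·x̄ = [-189/13]
step 1: S = H·P̄·Hᵀ + R = [7840/13]
step 1: K = P̄·Hᵀ·S⁻¹ = [-19687/15680; 11763/15680]
step 1: x' = x̄ + K·y = [3153/2240, -3237/2240]
step 1: P' = (I − K·H)·P̄ = [2329707/31360 -815943/31360; -815943/31360 295507/31360]
step 2: x̄ = F·x = [1917/224, -9543/2240]
step 2: P̄ = F·P·Fᵀ + Q = [1921967/1568 -2220825/3136; -2220825/3136 12972187/31360]
step 2: y = z − H·x̄ = [7219/2240]
step 2: S = H·P̄·Hᵀ + R = [22033603/31360]
step 2: K = P̄·Hᵀ·S⁻¹ = [-28185410/22033603; 16708311/22033603]
step 2: x' = x̄ + K·y = [97729328/22033603, -40022043/22033603]
step 2: P' = (I − K·H)·P̄ = [1675376922/22033603 -586644384/22033603; -586644384/22033603 212256439/22033603]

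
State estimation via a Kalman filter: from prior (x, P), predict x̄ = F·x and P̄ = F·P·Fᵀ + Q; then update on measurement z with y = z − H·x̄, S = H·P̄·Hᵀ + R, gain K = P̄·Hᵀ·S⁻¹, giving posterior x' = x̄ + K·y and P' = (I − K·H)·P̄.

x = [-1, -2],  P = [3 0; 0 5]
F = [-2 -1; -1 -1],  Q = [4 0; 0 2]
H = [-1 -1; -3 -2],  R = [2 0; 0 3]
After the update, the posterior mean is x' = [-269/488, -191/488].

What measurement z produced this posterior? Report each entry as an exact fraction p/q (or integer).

x̄ = F·x = [4, 3]
P̄ = F·P·Fᵀ + Q = [21 11; 11 10]
S = H·P̄·Hᵀ + R = [55 138; 138 364]
K = P̄·Hᵀ·S⁻¹ = [41/488 -259/976; -165/488 -17/976]
x' − x̄ = [-2221/488, -1655/488] = K·y
y = (KᵀK)⁻¹·Kᵀ·(x' − x̄) = [9, 20]
z = y + H·x̄ = [9, 20] + [-7, -18] = [2, 2]

z = [2, 2]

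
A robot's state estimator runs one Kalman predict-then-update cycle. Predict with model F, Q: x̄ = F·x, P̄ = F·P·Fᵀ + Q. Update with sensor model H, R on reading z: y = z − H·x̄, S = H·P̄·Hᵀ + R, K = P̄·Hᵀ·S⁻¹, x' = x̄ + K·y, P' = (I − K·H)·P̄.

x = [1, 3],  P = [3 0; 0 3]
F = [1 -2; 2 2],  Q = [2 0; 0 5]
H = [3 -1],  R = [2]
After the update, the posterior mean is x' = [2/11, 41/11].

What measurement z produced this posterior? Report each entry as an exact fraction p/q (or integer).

x̄ = F·x = [-5, 8]
P̄ = F·P·Fᵀ + Q = [17 -6; -6 29]
S = H·P̄·Hᵀ + R = [220]
K = P̄·Hᵀ·S⁻¹ = [57/220; -47/220]
x' − x̄ = [57/11, -47/11] = K·y
y = (KᵀK)⁻¹·Kᵀ·(x' − x̄) = [20]
z = y + H·x̄ = [20] + [-23] = [-3]

z = [-3]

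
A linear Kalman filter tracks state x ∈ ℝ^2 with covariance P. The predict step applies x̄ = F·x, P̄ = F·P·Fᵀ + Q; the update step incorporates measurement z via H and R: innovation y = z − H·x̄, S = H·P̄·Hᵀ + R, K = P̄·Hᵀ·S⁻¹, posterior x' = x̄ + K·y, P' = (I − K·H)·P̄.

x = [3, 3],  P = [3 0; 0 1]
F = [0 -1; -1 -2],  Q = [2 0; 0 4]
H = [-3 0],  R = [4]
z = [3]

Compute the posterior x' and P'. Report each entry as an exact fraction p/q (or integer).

x̄ = F·x = [-3, -9]
P̄ = F·P·Fᵀ + Q = [3 2; 2 11]
y = z − H·x̄ = [-6]
S = H·P̄·Hᵀ + R = [31]
K = P̄·Hᵀ·S⁻¹ = [-9/31; -6/31]
x' = x̄ + K·y = [-39/31, -243/31]
P' = (I − K·H)·P̄ = [12/31 8/31; 8/31 305/31]

x' = [-39/31, -243/31]
P' = [12/31 8/31; 8/31 305/31]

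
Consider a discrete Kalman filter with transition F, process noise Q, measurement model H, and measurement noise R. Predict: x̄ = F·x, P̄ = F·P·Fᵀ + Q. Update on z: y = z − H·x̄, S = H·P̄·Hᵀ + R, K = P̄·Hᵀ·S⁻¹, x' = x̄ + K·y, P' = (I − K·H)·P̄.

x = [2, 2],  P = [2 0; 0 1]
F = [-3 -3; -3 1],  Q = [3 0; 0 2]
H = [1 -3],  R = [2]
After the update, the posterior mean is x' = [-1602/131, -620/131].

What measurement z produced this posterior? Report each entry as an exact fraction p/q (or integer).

x̄ = F·x = [-12, -4]
P̄ = F·P·Fᵀ + Q = [30 15; 15 21]
S = H·P̄·Hᵀ + R = [131]
K = P̄·Hᵀ·S⁻¹ = [-15/131; -48/131]
x' − x̄ = [-30/131, -96/131] = K·y
y = (KᵀK)⁻¹·Kᵀ·(x' − x̄) = [2]
z = y + H·x̄ = [2] + [0] = [2]

z = [2]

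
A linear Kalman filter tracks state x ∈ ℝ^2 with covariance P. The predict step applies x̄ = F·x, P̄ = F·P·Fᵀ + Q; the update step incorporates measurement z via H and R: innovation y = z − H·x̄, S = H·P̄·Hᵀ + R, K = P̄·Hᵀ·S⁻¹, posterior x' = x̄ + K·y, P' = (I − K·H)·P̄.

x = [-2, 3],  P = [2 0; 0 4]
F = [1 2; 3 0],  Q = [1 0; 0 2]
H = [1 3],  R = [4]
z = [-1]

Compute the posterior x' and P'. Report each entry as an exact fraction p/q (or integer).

x' = [1437/239, -576/239]
P' = [3172/239 -1008/239; -1008/239 424/239]

x̄ = F·x = [4, -6]
P̄ = F·P·Fᵀ + Q = [19 6; 6 20]
y = z − H·x̄ = [13]
S = H·P̄·Hᵀ + R = [239]
K = P̄·Hᵀ·S⁻¹ = [37/239; 66/239]
x' = x̄ + K·y = [1437/239, -576/239]
P' = (I − K·H)·P̄ = [3172/239 -1008/239; -1008/239 424/239]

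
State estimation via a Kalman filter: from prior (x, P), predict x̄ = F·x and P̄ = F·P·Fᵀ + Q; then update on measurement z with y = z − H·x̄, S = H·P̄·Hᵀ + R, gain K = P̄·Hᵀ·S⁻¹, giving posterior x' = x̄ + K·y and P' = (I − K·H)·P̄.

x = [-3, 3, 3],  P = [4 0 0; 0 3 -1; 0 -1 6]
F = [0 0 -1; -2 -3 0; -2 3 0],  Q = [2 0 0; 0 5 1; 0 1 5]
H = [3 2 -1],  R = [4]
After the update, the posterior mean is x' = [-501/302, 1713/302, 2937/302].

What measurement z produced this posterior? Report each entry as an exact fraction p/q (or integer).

x̄ = F·x = [-3, -3, 15]
P̄ = F·P·Fᵀ + Q = [8 -3 3; -3 48 -10; 3 -10 48]
S = H·P̄·Hᵀ + R = [302]
K = P̄·Hᵀ·S⁻¹ = [15/302; 97/302; -59/302]
x' − x̄ = [405/302, 2619/302, -1593/302] = K·y
y = (KᵀK)⁻¹·Kᵀ·(x' − x̄) = [27]
z = y + H·x̄ = [27] + [-30] = [-3]

z = [-3]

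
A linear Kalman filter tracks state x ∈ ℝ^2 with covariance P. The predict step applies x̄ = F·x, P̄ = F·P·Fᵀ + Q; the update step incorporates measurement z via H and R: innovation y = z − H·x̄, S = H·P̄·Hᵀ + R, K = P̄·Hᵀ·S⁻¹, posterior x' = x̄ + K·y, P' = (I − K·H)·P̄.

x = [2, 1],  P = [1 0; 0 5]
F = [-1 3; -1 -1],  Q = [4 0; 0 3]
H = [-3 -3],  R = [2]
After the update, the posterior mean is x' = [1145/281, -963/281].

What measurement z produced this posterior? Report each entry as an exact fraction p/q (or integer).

z = [-2]

x̄ = F·x = [1, -3]
P̄ = F·P·Fᵀ + Q = [50 -14; -14 9]
S = H·P̄·Hᵀ + R = [281]
K = P̄·Hᵀ·S⁻¹ = [-108/281; 15/281]
x' − x̄ = [864/281, -120/281] = K·y
y = (KᵀK)⁻¹·Kᵀ·(x' − x̄) = [-8]
z = y + H·x̄ = [-8] + [6] = [-2]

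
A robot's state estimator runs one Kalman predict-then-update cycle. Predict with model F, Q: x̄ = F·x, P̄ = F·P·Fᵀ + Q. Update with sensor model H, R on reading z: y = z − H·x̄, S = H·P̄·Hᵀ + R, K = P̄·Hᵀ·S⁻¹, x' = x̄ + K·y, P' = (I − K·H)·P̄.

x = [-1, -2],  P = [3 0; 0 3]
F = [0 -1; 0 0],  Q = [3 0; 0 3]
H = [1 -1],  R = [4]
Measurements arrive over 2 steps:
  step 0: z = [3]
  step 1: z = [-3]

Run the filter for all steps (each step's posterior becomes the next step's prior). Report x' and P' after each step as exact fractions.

step 0: x' = [32/13, -3/13], P' = [42/13 18/13; 18/13 30/13]
step 1: x' = [-93/80, 63/80], P' = [483/160 207/160; 207/160 363/160]

step 0: x̄ = F·x = [2, 0]
step 0: P̄ = F·P·Fᵀ + Q = [6 0; 0 3]
step 0: y = z − H·x̄ = [1]
step 0: S = H·P̄·Hᵀ + R = [13]
step 0: K = P̄·Hᵀ·S⁻¹ = [6/13; -3/13]
step 0: x' = x̄ + K·y = [32/13, -3/13]
step 0: P' = (I − K·H)·P̄ = [42/13 18/13; 18/13 30/13]
step 1: x̄ = F·x = [3/13, 0]
step 1: P̄ = F·P·Fᵀ + Q = [69/13 0; 0 3]
step 1: y = z − H·x̄ = [-42/13]
step 1: S = H·P̄·Hᵀ + R = [160/13]
step 1: K = P̄·Hᵀ·S⁻¹ = [69/160; -39/160]
step 1: x' = x̄ + K·y = [-93/80, 63/80]
step 1: P' = (I − K·H)·P̄ = [483/160 207/160; 207/160 363/160]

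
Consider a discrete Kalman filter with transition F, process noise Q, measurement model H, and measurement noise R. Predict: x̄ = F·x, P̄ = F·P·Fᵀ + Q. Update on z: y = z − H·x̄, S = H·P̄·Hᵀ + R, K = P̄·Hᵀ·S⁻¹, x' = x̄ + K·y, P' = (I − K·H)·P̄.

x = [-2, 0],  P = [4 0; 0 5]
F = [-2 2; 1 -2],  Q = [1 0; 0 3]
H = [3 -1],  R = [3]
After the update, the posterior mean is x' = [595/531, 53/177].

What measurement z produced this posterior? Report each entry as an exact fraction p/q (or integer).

x̄ = F·x = [4, -2]
P̄ = F·P·Fᵀ + Q = [37 -28; -28 27]
S = H·P̄·Hᵀ + R = [531]
K = P̄·Hᵀ·S⁻¹ = [139/531; -37/177]
x' − x̄ = [-1529/531, 407/177] = K·y
y = (KᵀK)⁻¹·Kᵀ·(x' − x̄) = [-11]
z = y + H·x̄ = [-11] + [14] = [3]

z = [3]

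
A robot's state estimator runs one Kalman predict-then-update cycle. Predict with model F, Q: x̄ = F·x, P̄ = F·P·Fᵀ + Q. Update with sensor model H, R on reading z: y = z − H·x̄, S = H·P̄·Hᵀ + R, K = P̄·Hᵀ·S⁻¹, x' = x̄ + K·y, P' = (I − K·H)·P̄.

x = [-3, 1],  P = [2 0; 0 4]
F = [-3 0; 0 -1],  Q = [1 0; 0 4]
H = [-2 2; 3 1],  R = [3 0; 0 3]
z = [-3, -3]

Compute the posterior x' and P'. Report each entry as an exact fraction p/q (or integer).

x' = [-2715/10598, -9495/5299]
P' = [2451/10598 228/5299; 228/5299 3000/5299]

x̄ = F·x = [9, -1]
P̄ = F·P·Fᵀ + Q = [19 0; 0 8]
y = z − H·x̄ = [17, -29]
S = H·P̄·Hᵀ + R = [111 -98; -98 182]
K = P̄·Hᵀ·S⁻¹ = [-95/757 2603/10598; 264/757 1228/5299]
x' = x̄ + K·y = [-2715/10598, -9495/5299]
P' = (I − K·H)·P̄ = [2451/10598 228/5299; 228/5299 3000/5299]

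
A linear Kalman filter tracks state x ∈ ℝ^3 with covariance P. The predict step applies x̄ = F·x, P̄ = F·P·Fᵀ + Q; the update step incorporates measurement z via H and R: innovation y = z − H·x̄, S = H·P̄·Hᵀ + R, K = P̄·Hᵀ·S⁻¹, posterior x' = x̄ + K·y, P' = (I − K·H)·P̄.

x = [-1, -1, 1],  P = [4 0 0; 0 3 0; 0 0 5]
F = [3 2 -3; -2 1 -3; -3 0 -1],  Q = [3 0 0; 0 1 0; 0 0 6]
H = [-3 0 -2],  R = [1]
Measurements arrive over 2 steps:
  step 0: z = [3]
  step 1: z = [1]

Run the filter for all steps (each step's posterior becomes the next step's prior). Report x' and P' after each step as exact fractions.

step 0: x̄ = F·x = [-8, -2, 2]
step 0: P̄ = F·P·Fᵀ + Q = [96 27 -21; 27 65 39; -21 39 47]
step 0: y = z − H·x̄ = [-17]
step 0: S = H·P̄·Hᵀ + R = [801]
step 0: K = P̄·Hᵀ·S⁻¹ = [-82/267; -53/267; -31/801]
step 0: x' = x̄ + K·y = [-742/267, 367/267, 2129/801]
step 0: P' = (I − K·H)·P̄ = [1820/89 -1943/89 -8149/267; -1943/89 2976/89 8770/267; -8149/267 8770/267 36686/801]
step 1: x̄ = F·x = [-1207/89, -278/267, 4549/801]
step 1: P̄ = F·P·Fᵀ + Q = [55735/89 15500/89 -14638/89; 15500/89 4667/89 -11476/267; -14638/89 -11476/267 42230/801]
step 1: y = z − H·x̄ = [-22690/801]
step 1: S = H·P̄·Hᵀ + R = [3103352/801]
step 1: K = P̄·Hᵀ·S⁻¹ = [-1241361/3103352; -87411/775838; 155383/1551676]
step 1: x' = x̄ + K·y = [-3461443/1551676, 834149/387919, 2205327/775838]
step 1: P' = (I − K·H)·P̄ = [19613959/3103352 -348571/775838 -14400129/1551676; -348571/775838 1263915/387919 283281/387919; -14400129/1551676 283281/387919 10761251/775838]

step 0: x' = [-742/267, 367/267, 2129/801], P' = [1820/89 -1943/89 -8149/267; -1943/89 2976/89 8770/267; -8149/267 8770/267 36686/801]
step 1: x' = [-3461443/1551676, 834149/387919, 2205327/775838], P' = [19613959/3103352 -348571/775838 -14400129/1551676; -348571/775838 1263915/387919 283281/387919; -14400129/1551676 283281/387919 10761251/775838]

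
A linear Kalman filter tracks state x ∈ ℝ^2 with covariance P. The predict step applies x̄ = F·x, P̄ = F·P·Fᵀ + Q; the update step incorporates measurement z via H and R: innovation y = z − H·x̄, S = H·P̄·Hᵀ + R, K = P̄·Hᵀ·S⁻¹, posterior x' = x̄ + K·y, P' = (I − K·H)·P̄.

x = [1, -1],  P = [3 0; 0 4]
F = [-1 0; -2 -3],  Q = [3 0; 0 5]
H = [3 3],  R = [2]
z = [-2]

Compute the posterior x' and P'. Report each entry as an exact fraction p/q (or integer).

x̄ = F·x = [-1, 1]
P̄ = F·P·Fᵀ + Q = [6 6; 6 53]
y = z − H·x̄ = [-2]
S = H·P̄·Hᵀ + R = [641]
K = P̄·Hᵀ·S⁻¹ = [36/641; 177/641]
x' = x̄ + K·y = [-713/641, 287/641]
P' = (I − K·H)·P̄ = [2550/641 -2526/641; -2526/641 2644/641]

x' = [-713/641, 287/641]
P' = [2550/641 -2526/641; -2526/641 2644/641]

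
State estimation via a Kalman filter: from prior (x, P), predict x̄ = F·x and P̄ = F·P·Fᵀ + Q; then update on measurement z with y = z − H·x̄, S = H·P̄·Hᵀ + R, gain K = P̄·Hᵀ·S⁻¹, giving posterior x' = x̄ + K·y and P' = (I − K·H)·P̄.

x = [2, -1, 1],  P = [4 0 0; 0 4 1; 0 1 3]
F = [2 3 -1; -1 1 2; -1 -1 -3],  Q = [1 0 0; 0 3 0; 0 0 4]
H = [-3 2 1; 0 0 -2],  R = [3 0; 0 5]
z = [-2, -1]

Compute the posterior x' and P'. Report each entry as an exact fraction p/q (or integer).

x̄ = F·x = [0, -1, -4]
P̄ = F·P·Fᵀ + Q = [50 3 -19; 3 27 -23; -19 -23 45]
y = z − H·x̄ = [4, -9]
S = H·P̄·Hᵀ + R = [592 -112; -112 185]
K = P̄·Hᵀ·S⁻¹ = [-25899/96976 265/6061; 159/1672 64/209; 35/12122 -2938/6061]
x' = x̄ + K·y = [-35439/24244, -1411/418, 2268/6061]
P' = (I − K·H)·P̄ = [466143/96976 11477/1672 -1325/12122; 11477/1672 9047/836 -160/209; -1325/12122 -160/209 7345/6061]

x' = [-35439/24244, -1411/418, 2268/6061]
P' = [466143/96976 11477/1672 -1325/12122; 11477/1672 9047/836 -160/209; -1325/12122 -160/209 7345/6061]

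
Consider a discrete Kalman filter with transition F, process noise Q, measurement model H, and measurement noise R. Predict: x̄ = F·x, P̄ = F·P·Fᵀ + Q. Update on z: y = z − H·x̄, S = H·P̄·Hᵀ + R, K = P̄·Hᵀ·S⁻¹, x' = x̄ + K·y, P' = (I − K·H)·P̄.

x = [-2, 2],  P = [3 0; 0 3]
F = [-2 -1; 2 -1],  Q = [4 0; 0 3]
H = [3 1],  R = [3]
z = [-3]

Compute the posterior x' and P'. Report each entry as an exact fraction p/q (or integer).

x̄ = F·x = [2, -6]
P̄ = F·P·Fᵀ + Q = [19 -9; -9 18]
y = z − H·x̄ = [-3]
S = H·P̄·Hᵀ + R = [138]
K = P̄·Hᵀ·S⁻¹ = [8/23; -3/46]
x' = x̄ + K·y = [22/23, -267/46]
P' = (I − K·H)·P̄ = [53/23 -135/23; -135/23 801/46]

x' = [22/23, -267/46]
P' = [53/23 -135/23; -135/23 801/46]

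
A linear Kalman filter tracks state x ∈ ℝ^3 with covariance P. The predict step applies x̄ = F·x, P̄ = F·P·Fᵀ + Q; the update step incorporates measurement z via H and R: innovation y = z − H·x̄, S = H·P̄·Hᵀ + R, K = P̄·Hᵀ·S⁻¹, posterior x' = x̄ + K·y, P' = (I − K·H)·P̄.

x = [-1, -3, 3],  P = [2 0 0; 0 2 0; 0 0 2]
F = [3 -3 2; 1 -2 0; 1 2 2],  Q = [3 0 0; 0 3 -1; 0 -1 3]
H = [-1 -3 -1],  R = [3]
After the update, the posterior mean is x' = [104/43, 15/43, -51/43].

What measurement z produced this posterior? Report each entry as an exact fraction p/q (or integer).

z = [-2]

x̄ = F·x = [12, 5, -1]
P̄ = F·P·Fᵀ + Q = [47 18 2; 18 13 -7; 2 -7 21]
S = H·P̄·Hᵀ + R = [258]
K = P̄·Hᵀ·S⁻¹ = [-103/258; -25/129; -1/129]
x' − x̄ = [-412/43, -200/43, -8/43] = K·y
y = (KᵀK)⁻¹·Kᵀ·(x' − x̄) = [24]
z = y + H·x̄ = [24] + [-26] = [-2]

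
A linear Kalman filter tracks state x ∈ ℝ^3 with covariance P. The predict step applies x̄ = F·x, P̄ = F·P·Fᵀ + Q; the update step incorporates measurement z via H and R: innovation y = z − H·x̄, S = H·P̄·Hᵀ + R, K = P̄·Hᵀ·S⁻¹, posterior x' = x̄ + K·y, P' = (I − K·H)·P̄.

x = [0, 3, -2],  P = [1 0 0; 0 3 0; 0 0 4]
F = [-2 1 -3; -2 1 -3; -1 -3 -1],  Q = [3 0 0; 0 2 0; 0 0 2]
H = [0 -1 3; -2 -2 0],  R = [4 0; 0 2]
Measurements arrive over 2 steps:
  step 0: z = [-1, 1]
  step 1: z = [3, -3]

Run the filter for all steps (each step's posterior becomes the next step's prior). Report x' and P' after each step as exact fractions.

step 0: x̄ = F·x = [9, 9, -7]
step 0: P̄ = F·P·Fᵀ + Q = [46 43 5; 43 45 5; 5 5 34]
step 0: y = z − H·x̄ = [29, 37]
step 0: S = H·P̄·Hᵀ + R = [325 116; 116 710]
step 0: K = P̄·Hᵀ·S⁻¹ = [384/108647 -27301/108647; -26/6391 -1580/6391; 5085/15521 -1268/15521]
step 0: x' = x̄ + K·y = [-21178/108647, -1695/6391, -8098/15521]
step 0: P' = (I − K·H)·P̄ = [148936/108647 -7155/6391 -5719/15521; -7155/6391 8735/6391 411/913; -5719/15521 411/913 9109/15521]
step 1: x̄ = F·x = [183599/108647, 183599/108647, 164309/108647]
step 1: P̄ = F·P·Fᵀ + Q = [1356737/108647 1030796/108647 -373392/108647; 1030796/108647 1248090/108647 -373392/108647; -373392/108647 -373392/108647 1250026/108647]
step 1: y = z − H·x̄ = [16613/108647, 408455/108647]
step 1: S = H·P̄·Hᵀ + R = [15173264/108647 9038476/108647; 9038476/108647 18882970/108647]
step 1: K = P̄·Hᵀ·S⁻¹ = [1462638/117825527 -30495451/117825527; -8110171/471302108 -54937967/235651054; 148102989/471302108 -16806243/235651054]
step 1: x' = x̄ + K·y = [84686446/117825527, 382122717/471302108, 609040517/471302108]
step 1: P' = (I − K·H)·P̄ = [160027927/117825527 -129532476/117825527 -41227308/117825527; -129532476/117825527 314002919/235651054 99260859/235651054; -41227308/117825527 99260859/235651054 131822279/235651054]

step 0: x' = [-21178/108647, -1695/6391, -8098/15521], P' = [148936/108647 -7155/6391 -5719/15521; -7155/6391 8735/6391 411/913; -5719/15521 411/913 9109/15521]
step 1: x' = [84686446/117825527, 382122717/471302108, 609040517/471302108], P' = [160027927/117825527 -129532476/117825527 -41227308/117825527; -129532476/117825527 314002919/235651054 99260859/235651054; -41227308/117825527 99260859/235651054 131822279/235651054]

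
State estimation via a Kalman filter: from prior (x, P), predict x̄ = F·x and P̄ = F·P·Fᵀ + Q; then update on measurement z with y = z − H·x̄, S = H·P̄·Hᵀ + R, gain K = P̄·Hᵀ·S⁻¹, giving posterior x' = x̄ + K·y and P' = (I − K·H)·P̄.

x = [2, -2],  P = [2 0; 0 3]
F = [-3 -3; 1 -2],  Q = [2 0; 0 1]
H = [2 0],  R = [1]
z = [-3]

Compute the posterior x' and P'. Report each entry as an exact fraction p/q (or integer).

x' = [-94/63, 118/21]
P' = [47/189 4/63; 4/63 251/21]

x̄ = F·x = [0, 6]
P̄ = F·P·Fᵀ + Q = [47 12; 12 15]
y = z − H·x̄ = [-3]
S = H·P̄·Hᵀ + R = [189]
K = P̄·Hᵀ·S⁻¹ = [94/189; 8/63]
x' = x̄ + K·y = [-94/63, 118/21]
P' = (I − K·H)·P̄ = [47/189 4/63; 4/63 251/21]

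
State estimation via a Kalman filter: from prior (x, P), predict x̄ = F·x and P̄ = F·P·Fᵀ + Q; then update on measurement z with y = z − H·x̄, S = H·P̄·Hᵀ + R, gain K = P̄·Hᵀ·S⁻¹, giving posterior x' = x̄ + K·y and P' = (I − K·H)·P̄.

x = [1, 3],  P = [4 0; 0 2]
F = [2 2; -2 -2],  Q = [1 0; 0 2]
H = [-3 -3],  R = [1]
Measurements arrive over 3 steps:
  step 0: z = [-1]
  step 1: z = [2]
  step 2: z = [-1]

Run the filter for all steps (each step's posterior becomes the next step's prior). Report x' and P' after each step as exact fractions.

step 0: x' = [227/28, -109/14], P' = [691/28 -345/14; -345/14 173/7]
step 1: x' = [3/7, -15/14], P' = [31/28 -15/14; -15/14 8/7]
step 2: x' = [-33/28, 3/2], P' = [31/28 -15/14; -15/14 8/7]

step 0: x̄ = F·x = [8, -8]
step 0: P̄ = F·P·Fᵀ + Q = [25 -24; -24 26]
step 0: y = z − H·x̄ = [-1]
step 0: S = H·P̄·Hᵀ + R = [28]
step 0: K = P̄·Hᵀ·S⁻¹ = [-3/28; -3/14]
step 0: x' = x̄ + K·y = [227/28, -109/14]
step 0: P' = (I − K·H)·P̄ = [691/28 -345/14; -345/14 173/7]
step 1: x̄ = F·x = [9/14, -9/14]
step 1: P̄ = F·P·Fᵀ + Q = [10/7 -3/7; -3/7 17/7]
step 1: y = z − H·x̄ = [2]
step 1: S = H·P̄·Hᵀ + R = [28]
step 1: K = P̄·Hᵀ·S⁻¹ = [-3/28; -3/14]
step 1: x' = x̄ + K·y = [3/7, -15/14]
step 1: P' = (I − K·H)·P̄ = [31/28 -15/14; -15/14 8/7]
step 2: x̄ = F·x = [-9/7, 9/7]
step 2: P̄ = F·P·Fᵀ + Q = [10/7 -3/7; -3/7 17/7]
step 2: y = z − H·x̄ = [-1]
step 2: S = H·P̄·Hᵀ + R = [28]
step 2: K = P̄·Hᵀ·S⁻¹ = [-3/28; -3/14]
step 2: x' = x̄ + K·y = [-33/28, 3/2]
step 2: P' = (I − K·H)·P̄ = [31/28 -15/14; -15/14 8/7]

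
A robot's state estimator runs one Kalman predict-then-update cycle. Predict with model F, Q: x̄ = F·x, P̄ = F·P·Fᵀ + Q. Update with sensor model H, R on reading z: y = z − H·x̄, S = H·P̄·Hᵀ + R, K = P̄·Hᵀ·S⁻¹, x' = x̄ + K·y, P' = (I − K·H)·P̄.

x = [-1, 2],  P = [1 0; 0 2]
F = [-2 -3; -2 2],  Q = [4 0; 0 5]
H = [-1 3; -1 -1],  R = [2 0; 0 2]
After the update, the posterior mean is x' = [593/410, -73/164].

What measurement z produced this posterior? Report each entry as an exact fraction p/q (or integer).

z = [-3, -1]

x̄ = F·x = [-4, 6]
P̄ = F·P·Fᵀ + Q = [26 -8; -8 17]
S = H·P̄·Hᵀ + R = [229 -9; -9 29]
K = P̄·Hᵀ·S⁻¹ = [-403/1640 -1143/1640; 163/656 -153/656]
x' − x̄ = [2233/410, -1057/164] = K·y
y = (KᵀK)⁻¹·Kᵀ·(x' − x̄) = [-25, 1]
z = y + H·x̄ = [-25, 1] + [22, -2] = [-3, -1]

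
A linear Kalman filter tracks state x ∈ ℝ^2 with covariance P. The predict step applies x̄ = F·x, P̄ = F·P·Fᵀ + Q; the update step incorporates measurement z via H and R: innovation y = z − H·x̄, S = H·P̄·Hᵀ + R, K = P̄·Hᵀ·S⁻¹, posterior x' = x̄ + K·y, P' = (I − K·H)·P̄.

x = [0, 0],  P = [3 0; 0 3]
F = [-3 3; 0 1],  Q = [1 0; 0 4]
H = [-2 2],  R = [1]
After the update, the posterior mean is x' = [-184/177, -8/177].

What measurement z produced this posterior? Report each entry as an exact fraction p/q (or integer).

z = [2]

x̄ = F·x = [0, 0]
P̄ = F·P·Fᵀ + Q = [55 9; 9 7]
S = H·P̄·Hᵀ + R = [177]
K = P̄·Hᵀ·S⁻¹ = [-92/177; -4/177]
x' − x̄ = [-184/177, -8/177] = K·y
y = (KᵀK)⁻¹·Kᵀ·(x' − x̄) = [2]
z = y + H·x̄ = [2] + [0] = [2]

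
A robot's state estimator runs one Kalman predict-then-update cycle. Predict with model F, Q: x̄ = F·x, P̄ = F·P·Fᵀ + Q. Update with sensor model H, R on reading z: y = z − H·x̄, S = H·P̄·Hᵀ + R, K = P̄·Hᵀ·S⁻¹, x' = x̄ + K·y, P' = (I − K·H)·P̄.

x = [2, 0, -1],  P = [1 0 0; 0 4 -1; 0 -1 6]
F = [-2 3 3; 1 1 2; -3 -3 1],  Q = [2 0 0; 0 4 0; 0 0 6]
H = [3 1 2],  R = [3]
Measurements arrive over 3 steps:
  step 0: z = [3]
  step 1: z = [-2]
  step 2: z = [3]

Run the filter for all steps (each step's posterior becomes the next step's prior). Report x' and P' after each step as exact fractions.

step 0: x̄ = F·x = [-7, 0, -7]
step 0: P̄ = F·P·Fᵀ + Q = [78 37 -6; 37 29 2; -6 2 63]
step 0: y = z − H·x̄ = [38]
step 0: S = H·P̄·Hᵀ + R = [1144]
step 0: K = P̄·Hᵀ·S⁻¹ = [259/1144; 18/143; 5/52]
step 0: x' = x̄ + K·y = [917/572, 684/143, -87/26]
step 0: P' = (I − K·H)·P̄ = [22151/1144 629/143 -1607/52; 629/143 1555/143 -154/13; -1607/52 -154/13 1363/26]
step 1: x̄ = F·x = [158/143, -175/572, -12873/572]
step 1: P̄ = F·P·Fᵀ + Q = [107816/143 67817/286 163993/286; 67817/286 93495/1144 230509/1144; 163993/286 230509/1144 762167/1144]
step 1: y = z − H·x̄ = [22881/572]
step 1: S = H·P̄·Hᵀ + R = [21329655/1144]
step 1: K = P̄·Hᵀ·S⁻¹ = [4170796/21329655; 1368317/21329655; 3722759/21329655]
step 1: x' = x̄ + K·y = [63468721/7109885, 16069797/7109885, -110370746/7109885]
step 1: P' = (I − K·H)·P̄ = [875773946/21329655 69127432/21329655 -1341968441/21329655; 69127432/21329655 106577519/21329655 -154927432/21329655; -1341968441/21329655 -154927432/21329655 2096000516/21329655]
step 2: x̄ = F·x = [-409840289/7109885, -141202974/7109885, -69797260/1421977]
step 2: P̄ = F·P·Fᵀ + Q = [35854355741/21329655 11160936746/21329655 5213456540/4265931; 11160936746/21329655 3602343521/21329655 1662932282/4265931; 5213456540/4265931 1662932282/4265931 4258162129/4265931]
step 2: y = z − H·x̄ = [2090026096/7109885]
step 2: S = H·P̄·Hᵀ + R = [824550435251/21329655]
step 2: K = P̄·Hᵀ·S⁻¹ = [170858569369/824550435251; 53714476579/824550435251; 129098130800/824550435251]
step 2: x' = x̄ + K·y = [2695526021601/824550435251, -585707910514/824550435251, -2523014541700/824550435251]
step 2: P' = (I − K·H)·P̄ = [17397088938586/824550435251 1180358005349/824550435251 -26429524556500/824550435251; 1180358005349/824550435251 3988293481926/824550435251 -3684112034118/824550435251; -26429524556500/824550435251 -3684112034118/824550435251 41679990048009/824550435251]

step 0: x' = [917/572, 684/143, -87/26], P' = [22151/1144 629/143 -1607/52; 629/143 1555/143 -154/13; -1607/52 -154/13 1363/26]
step 1: x' = [63468721/7109885, 16069797/7109885, -110370746/7109885], P' = [875773946/21329655 69127432/21329655 -1341968441/21329655; 69127432/21329655 106577519/21329655 -154927432/21329655; -1341968441/21329655 -154927432/21329655 2096000516/21329655]
step 2: x' = [2695526021601/824550435251, -585707910514/824550435251, -2523014541700/824550435251], P' = [17397088938586/824550435251 1180358005349/824550435251 -26429524556500/824550435251; 1180358005349/824550435251 3988293481926/824550435251 -3684112034118/824550435251; -26429524556500/824550435251 -3684112034118/824550435251 41679990048009/824550435251]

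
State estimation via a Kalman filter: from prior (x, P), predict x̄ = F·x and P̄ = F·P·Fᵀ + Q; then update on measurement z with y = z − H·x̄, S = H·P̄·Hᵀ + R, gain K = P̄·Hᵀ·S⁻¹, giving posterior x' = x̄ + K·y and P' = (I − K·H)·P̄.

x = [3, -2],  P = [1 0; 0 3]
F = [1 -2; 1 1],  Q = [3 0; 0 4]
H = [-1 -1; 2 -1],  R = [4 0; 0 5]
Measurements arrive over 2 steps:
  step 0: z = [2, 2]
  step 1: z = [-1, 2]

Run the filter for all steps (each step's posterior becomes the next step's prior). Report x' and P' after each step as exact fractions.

step 0: x' = [1028/1385, -754/1385], P' = [1247/1385 209/1385; 209/1385 2323/1385]
step 1: x' = [658735/599771, 75958/599771], P' = [525292/599771 92824/599771; 92824/599771 997608/599771]

step 0: x̄ = F·x = [7, 1]
step 0: P̄ = F·P·Fᵀ + Q = [16 -5; -5 8]
step 0: y = z − H·x̄ = [10, -11]
step 0: S = H·P̄·Hᵀ + R = [18 -19; -19 97]
step 0: K = P̄·Hᵀ·S⁻¹ = [-364/1385 457/1385; -633/1385 -381/1385]
step 0: x' = x̄ + K·y = [1028/1385, -754/1385]
step 0: P' = (I − K·H)·P̄ = [1247/1385 209/1385; 209/1385 2323/1385]
step 1: x̄ = F·x = [2536/1385, 274/1385]
step 1: P̄ = F·P·Fᵀ + Q = [13858/1385 -3608/1385; -3608/1385 9528/1385]
step 1: y = z − H·x̄ = [285/277, -2028/1385]
step 1: S = H·P̄·Hᵀ + R = [4342/277 -2916/277; -2916/277 86317/1385]
step 1: K = P̄·Hᵀ·S⁻¹ = [-154529/599771 191552/599771; -272608/599771 -162392/599771]
step 1: x' = x̄ + K·y = [658735/599771, 75958/599771]
step 1: P' = (I − K·H)·P̄ = [525292/599771 92824/599771; 92824/599771 997608/599771]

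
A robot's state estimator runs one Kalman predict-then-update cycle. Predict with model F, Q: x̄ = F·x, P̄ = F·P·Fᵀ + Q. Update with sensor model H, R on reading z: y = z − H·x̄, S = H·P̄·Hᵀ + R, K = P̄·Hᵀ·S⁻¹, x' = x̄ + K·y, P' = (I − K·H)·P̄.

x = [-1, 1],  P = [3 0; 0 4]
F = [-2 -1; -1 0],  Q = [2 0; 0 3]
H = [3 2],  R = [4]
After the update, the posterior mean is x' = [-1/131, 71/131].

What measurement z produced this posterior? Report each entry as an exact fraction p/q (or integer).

x̄ = F·x = [1, 1]
P̄ = F·P·Fᵀ + Q = [18 6; 6 6]
S = H·P̄·Hᵀ + R = [262]
K = P̄·Hᵀ·S⁻¹ = [33/131; 15/131]
x' − x̄ = [-132/131, -60/131] = K·y
y = (KᵀK)⁻¹·Kᵀ·(x' − x̄) = [-4]
z = y + H·x̄ = [-4] + [5] = [1]

z = [1]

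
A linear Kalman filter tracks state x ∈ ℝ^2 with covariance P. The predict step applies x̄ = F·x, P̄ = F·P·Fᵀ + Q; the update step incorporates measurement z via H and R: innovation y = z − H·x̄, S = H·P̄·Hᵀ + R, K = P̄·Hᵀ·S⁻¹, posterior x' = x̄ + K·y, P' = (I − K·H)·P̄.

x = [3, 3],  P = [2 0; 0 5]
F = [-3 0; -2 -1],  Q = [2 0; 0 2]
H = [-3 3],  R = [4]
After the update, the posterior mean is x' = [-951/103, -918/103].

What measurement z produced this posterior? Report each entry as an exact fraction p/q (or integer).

z = [1]

x̄ = F·x = [-9, -9]
P̄ = F·P·Fᵀ + Q = [20 12; 12 15]
S = H·P̄·Hᵀ + R = [103]
K = P̄·Hᵀ·S⁻¹ = [-24/103; 9/103]
x' − x̄ = [-24/103, 9/103] = K·y
y = (KᵀK)⁻¹·Kᵀ·(x' − x̄) = [1]
z = y + H·x̄ = [1] + [0] = [1]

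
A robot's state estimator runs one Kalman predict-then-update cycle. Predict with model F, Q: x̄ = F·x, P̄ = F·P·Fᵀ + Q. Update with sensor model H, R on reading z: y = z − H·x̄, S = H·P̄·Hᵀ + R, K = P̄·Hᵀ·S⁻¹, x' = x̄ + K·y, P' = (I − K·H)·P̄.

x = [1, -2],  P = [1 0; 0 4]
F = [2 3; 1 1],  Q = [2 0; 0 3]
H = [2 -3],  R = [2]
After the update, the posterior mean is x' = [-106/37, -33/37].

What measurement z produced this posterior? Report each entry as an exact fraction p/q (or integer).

x̄ = F·x = [-4, -1]
P̄ = F·P·Fᵀ + Q = [42 14; 14 8]
S = H·P̄·Hᵀ + R = [74]
K = P̄·Hᵀ·S⁻¹ = [21/37; 2/37]
x' − x̄ = [42/37, 4/37] = K·y
y = (KᵀK)⁻¹·Kᵀ·(x' − x̄) = [2]
z = y + H·x̄ = [2] + [-5] = [-3]

z = [-3]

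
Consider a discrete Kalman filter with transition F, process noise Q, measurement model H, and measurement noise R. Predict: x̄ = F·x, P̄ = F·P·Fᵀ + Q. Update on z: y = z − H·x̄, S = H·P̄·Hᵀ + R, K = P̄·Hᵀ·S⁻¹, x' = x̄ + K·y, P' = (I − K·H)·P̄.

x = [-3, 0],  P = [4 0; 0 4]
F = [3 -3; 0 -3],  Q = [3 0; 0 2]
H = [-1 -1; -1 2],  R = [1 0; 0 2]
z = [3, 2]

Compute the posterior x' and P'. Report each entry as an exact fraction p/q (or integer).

x̄ = F·x = [-9, 0]
P̄ = F·P·Fᵀ + Q = [75 36; 36 38]
y = z − H·x̄ = [-6, -7]
S = H·P̄·Hᵀ + R = [186 -37; -37 85]
K = P̄·Hᵀ·S⁻¹ = [-9546/14441 -4665/14441; -4810/14441 4702/14441]
x' = x̄ + K·y = [-40038/14441, -4054/14441]
P' = (I − K·H)·P̄ = [9474/14441 72/14441; 72/14441 4738/14441]

x' = [-40038/14441, -4054/14441]
P' = [9474/14441 72/14441; 72/14441 4738/14441]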